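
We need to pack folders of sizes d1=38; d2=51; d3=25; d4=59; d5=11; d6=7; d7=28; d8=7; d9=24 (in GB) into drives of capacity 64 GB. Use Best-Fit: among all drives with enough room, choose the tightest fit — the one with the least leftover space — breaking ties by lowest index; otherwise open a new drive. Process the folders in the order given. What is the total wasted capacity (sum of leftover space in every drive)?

70

drive 1: place d1 (38 GB), 26 GB left
drive 2: place d2 (51 GB), 13 GB left
drive 1: place d3 (25 GB), 1 GB left
drive 3: place d4 (59 GB), 5 GB left
drive 2: place d5 (11 GB), 2 GB left
drive 4: place d6 (7 GB), 57 GB left
drive 4: place d7 (28 GB), 29 GB left
drive 4: place d8 (7 GB), 22 GB left
drive 5: place d9 (24 GB), 40 GB left
5 drives × 64 GB = 320 GB; used 250 GB; unused 70 GB.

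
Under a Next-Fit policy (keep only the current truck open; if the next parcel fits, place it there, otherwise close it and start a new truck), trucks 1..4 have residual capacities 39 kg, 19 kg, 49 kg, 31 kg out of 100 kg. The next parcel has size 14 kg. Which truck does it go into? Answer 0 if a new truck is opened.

Next-Fit only looks at truck 4, which has 31 kg free.
14 kg fits there.

4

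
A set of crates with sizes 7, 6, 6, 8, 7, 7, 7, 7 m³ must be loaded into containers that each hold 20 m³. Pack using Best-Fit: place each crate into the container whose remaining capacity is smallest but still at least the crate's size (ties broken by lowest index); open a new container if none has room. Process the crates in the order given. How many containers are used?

4

7 m³ → container 1 (remaining 13 m³)
6 m³ → container 1 (remaining 7 m³)
6 m³ → container 1 (remaining 1 m³)
8 m³ → container 2 (remaining 12 m³)
7 m³ → container 2 (remaining 5 m³)
7 m³ → container 3 (remaining 13 m³)
7 m³ → container 3 (remaining 6 m³)
7 m³ → container 4 (remaining 13 m³)
Final containers: [7,6,6] [8,7] [7,7] [7].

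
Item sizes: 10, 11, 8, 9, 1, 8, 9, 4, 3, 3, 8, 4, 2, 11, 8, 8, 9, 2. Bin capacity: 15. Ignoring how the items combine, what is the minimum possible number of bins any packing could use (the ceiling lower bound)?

8 bins

Total size = 10 + 11 + 8 + 9 + 1 + 8 + 9 + 4 + 3 + 3 + 8 + 4 + 2 + 11 + 8 + 8 + 9 + 2 = 118.
⌈118 / 15⌉ = 8.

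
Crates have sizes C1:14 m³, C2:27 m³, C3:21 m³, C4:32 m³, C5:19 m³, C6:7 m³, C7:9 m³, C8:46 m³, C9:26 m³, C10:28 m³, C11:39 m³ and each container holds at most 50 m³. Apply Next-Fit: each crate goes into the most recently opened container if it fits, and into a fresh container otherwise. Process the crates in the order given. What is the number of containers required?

Put C1 (14 m³) in container 1; 36 m³ remain.
Put C2 (27 m³) in container 1; 9 m³ remain.
Put C3 (21 m³) in container 2; 29 m³ remain.
Put C4 (32 m³) in container 3; 18 m³ remain.
Put C5 (19 m³) in container 4; 31 m³ remain.
Put C6 (7 m³) in container 4; 24 m³ remain.
Put C7 (9 m³) in container 4; 15 m³ remain.
Put C8 (46 m³) in container 5; 4 m³ remain.
Put C9 (26 m³) in container 6; 24 m³ remain.
Put C10 (28 m³) in container 7; 22 m³ remain.
Put C11 (39 m³) in container 8; 11 m³ remain.
Final containers: [14,27] [21] [32] [19,7,9] [46] [26] [28] [39].

8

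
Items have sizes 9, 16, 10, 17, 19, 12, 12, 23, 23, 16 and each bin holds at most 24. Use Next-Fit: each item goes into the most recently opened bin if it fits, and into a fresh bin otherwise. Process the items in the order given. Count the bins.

9

bin 1: place 9, 15 left
bin 2: place 16, 8 left
bin 3: place 10, 14 left
bin 4: place 17, 7 left
bin 5: place 19, 5 left
bin 6: place 12, 12 left
bin 6: place 12, 0 left
bin 7: place 23, 1 left
bin 8: place 23, 1 left
bin 9: place 16, 8 left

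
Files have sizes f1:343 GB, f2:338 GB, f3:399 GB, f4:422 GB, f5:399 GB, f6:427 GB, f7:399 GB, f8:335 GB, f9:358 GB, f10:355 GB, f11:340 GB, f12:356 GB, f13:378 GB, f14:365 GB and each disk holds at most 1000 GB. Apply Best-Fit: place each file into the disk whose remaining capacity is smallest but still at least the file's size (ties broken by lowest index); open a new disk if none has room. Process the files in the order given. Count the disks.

7

disk 1: place f1 (343 GB), 657 GB left
disk 1: place f2 (338 GB), 319 GB left
disk 2: place f3 (399 GB), 601 GB left
disk 2: place f4 (422 GB), 179 GB left
disk 3: place f5 (399 GB), 601 GB left
disk 3: place f6 (427 GB), 174 GB left
disk 4: place f7 (399 GB), 601 GB left
disk 4: place f8 (335 GB), 266 GB left
disk 5: place f9 (358 GB), 642 GB left
disk 5: place f10 (355 GB), 287 GB left
disk 6: place f11 (340 GB), 660 GB left
disk 6: place f12 (356 GB), 304 GB left
disk 7: place f13 (378 GB), 622 GB left
disk 7: place f14 (365 GB), 257 GB left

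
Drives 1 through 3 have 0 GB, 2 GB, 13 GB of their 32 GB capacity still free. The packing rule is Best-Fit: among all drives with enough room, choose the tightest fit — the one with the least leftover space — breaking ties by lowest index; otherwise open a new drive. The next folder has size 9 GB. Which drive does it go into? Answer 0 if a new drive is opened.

Drives with room: drive 3 (13 GB).
Tightest fit is drive 3 with 13 GB free.

3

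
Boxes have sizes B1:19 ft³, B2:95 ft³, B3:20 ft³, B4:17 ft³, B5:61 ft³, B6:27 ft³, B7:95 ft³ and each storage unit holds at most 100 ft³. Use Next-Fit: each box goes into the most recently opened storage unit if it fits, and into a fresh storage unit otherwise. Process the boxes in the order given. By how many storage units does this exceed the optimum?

Next-Fit: [19] [95] [20,17,61] [27] [95] → 5 storage units.
Total size 334 ft³; any packing needs at least ⌈334/100⌉ = 4 storage units.
An optimal packing achieves that bound: [95] [95] [61,27] [20,19,17] → 4 storage units.
Excess: 5 − 4 = 1.

1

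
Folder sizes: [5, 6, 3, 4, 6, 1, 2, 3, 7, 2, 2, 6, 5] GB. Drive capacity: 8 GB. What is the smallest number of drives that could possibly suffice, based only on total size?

Total size = 5 + 6 + 3 + 4 + 6 + 1 + 2 + 3 + 7 + 2 + 2 + 6 + 5 = 52 GB.
⌈52 / 8⌉ = 7.

7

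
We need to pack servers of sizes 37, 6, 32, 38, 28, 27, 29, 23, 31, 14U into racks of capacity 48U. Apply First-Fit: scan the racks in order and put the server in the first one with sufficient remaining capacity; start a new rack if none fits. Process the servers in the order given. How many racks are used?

8 racks

rack 1: place 37U, 11U left
rack 1: place 6U, 5U left
rack 2: place 32U, 16U left
rack 3: place 38U, 10U left
rack 4: place 28U, 20U left
rack 5: place 27U, 21U left
rack 6: place 29U, 19U left
rack 7: place 23U, 25U left
rack 8: place 31U, 17U left
rack 2: place 14U, 2U left
Final racks: [37,6] [32,14] [38] [28] [27] [29] [23] [31].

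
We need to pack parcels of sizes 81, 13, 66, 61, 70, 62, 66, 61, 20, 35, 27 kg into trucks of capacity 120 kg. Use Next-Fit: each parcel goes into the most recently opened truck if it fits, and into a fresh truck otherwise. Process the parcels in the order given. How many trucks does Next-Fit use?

8

Put 81 kg in truck 1; 39 kg remain.
Put 13 kg in truck 1; 26 kg remain.
Put 66 kg in truck 2; 54 kg remain.
Put 61 kg in truck 3; 59 kg remain.
Put 70 kg in truck 4; 50 kg remain.
Put 62 kg in truck 5; 58 kg remain.
Put 66 kg in truck 6; 54 kg remain.
Put 61 kg in truck 7; 59 kg remain.
Put 20 kg in truck 7; 39 kg remain.
Put 35 kg in truck 7; 4 kg remain.
Put 27 kg in truck 8; 93 kg remain.
Final trucks: [81,13] [66] [61] [70] [62] [66] [61,20,35] [27].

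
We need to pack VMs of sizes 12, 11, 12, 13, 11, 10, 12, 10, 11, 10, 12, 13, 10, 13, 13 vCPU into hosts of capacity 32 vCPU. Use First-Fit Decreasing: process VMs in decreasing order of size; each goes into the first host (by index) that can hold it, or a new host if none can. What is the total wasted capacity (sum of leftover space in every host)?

51

Sorted descending: 13, 13, 13, 13, 12, 12, 12, 12, 11, 11, 11, 10, 10, 10, 10.
Put 13 vCPU in host 1; 19 vCPU remain.
Put 13 vCPU in host 1; 6 vCPU remain.
Put 13 vCPU in host 2; 19 vCPU remain.
Put 13 vCPU in host 2; 6 vCPU remain.
Put 12 vCPU in host 3; 20 vCPU remain.
Put 12 vCPU in host 3; 8 vCPU remain.
Put 12 vCPU in host 4; 20 vCPU remain.
Put 12 vCPU in host 4; 8 vCPU remain.
Put 11 vCPU in host 5; 21 vCPU remain.
Put 11 vCPU in host 5; 10 vCPU remain.
Put 11 vCPU in host 6; 21 vCPU remain.
Put 10 vCPU in host 5; 0 vCPU remain.
Put 10 vCPU in host 6; 11 vCPU remain.
Put 10 vCPU in host 6; 1 vCPU remain.
Put 10 vCPU in host 7; 22 vCPU remain.
7 hosts × 32 vCPU = 224 vCPU; used 173 vCPU; unused 51 vCPU.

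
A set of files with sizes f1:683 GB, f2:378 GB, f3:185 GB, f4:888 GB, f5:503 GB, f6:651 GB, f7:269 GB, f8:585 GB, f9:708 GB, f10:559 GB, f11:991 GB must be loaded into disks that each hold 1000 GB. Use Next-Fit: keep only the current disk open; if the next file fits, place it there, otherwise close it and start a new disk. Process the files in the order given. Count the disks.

disk 1: place f1 (683 GB), 317 GB left
disk 2: place f2 (378 GB), 622 GB left
disk 2: place f3 (185 GB), 437 GB left
disk 3: place f4 (888 GB), 112 GB left
disk 4: place f5 (503 GB), 497 GB left
disk 5: place f6 (651 GB), 349 GB left
disk 5: place f7 (269 GB), 80 GB left
disk 6: place f8 (585 GB), 415 GB left
disk 7: place f9 (708 GB), 292 GB left
disk 8: place f10 (559 GB), 441 GB left
disk 9: place f11 (991 GB), 9 GB left
Final disks: [683] [378,185] [888] [503] [651,269] [585] [708] [559] [991].

9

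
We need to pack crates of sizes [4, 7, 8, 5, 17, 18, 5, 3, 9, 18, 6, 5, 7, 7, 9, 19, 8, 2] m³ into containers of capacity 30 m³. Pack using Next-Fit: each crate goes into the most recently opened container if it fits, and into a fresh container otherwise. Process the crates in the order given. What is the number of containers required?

7

container 1: place 4 m³, 26 m³ left
container 1: place 7 m³, 19 m³ left
container 1: place 8 m³, 11 m³ left
container 1: place 5 m³, 6 m³ left
container 2: place 17 m³, 13 m³ left
container 3: place 18 m³, 12 m³ left
container 3: place 5 m³, 7 m³ left
container 3: place 3 m³, 4 m³ left
container 4: place 9 m³, 21 m³ left
container 4: place 18 m³, 3 m³ left
container 5: place 6 m³, 24 m³ left
container 5: place 5 m³, 19 m³ left
container 5: place 7 m³, 12 m³ left
container 5: place 7 m³, 5 m³ left
container 6: place 9 m³, 21 m³ left
container 6: place 19 m³, 2 m³ left
container 7: place 8 m³, 22 m³ left
container 7: place 2 m³, 20 m³ left
Final containers: [4,7,8,5] [17] [18,5,3] [9,18] [6,5,7,7] [9,19] [8,2].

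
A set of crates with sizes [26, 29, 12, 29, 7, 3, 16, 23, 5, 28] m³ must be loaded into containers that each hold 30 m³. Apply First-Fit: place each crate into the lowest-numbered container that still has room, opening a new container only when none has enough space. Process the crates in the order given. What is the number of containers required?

Put 26 m³ in container 1; 4 m³ remain.
Put 29 m³ in container 2; 1 m³ remain.
Put 12 m³ in container 3; 18 m³ remain.
Put 29 m³ in container 4; 1 m³ remain.
Put 7 m³ in container 3; 11 m³ remain.
Put 3 m³ in container 1; 1 m³ remain.
Put 16 m³ in container 5; 14 m³ remain.
Put 23 m³ in container 6; 7 m³ remain.
Put 5 m³ in container 3; 6 m³ remain.
Put 28 m³ in container 7; 2 m³ remain.
Final containers: [26,3] [29] [12,7,5] [29] [16] [23] [28].

7 containers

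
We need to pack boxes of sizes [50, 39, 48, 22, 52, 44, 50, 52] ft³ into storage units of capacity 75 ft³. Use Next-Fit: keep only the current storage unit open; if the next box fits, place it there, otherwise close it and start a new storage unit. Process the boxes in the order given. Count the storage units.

7

Put 50 ft³ in storage unit 1; 25 ft³ remain.
Put 39 ft³ in storage unit 2; 36 ft³ remain.
Put 48 ft³ in storage unit 3; 27 ft³ remain.
Put 22 ft³ in storage unit 3; 5 ft³ remain.
Put 52 ft³ in storage unit 4; 23 ft³ remain.
Put 44 ft³ in storage unit 5; 31 ft³ remain.
Put 50 ft³ in storage unit 6; 25 ft³ remain.
Put 52 ft³ in storage unit 7; 23 ft³ remain.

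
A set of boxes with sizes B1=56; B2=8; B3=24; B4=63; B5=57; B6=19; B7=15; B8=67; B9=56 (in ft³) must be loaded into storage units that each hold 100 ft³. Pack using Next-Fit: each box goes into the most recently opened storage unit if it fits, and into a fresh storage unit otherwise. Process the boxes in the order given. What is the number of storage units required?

5 storage units

storage unit 1: place B1 (56 ft³), 44 ft³ left
storage unit 1: place B2 (8 ft³), 36 ft³ left
storage unit 1: place B3 (24 ft³), 12 ft³ left
storage unit 2: place B4 (63 ft³), 37 ft³ left
storage unit 3: place B5 (57 ft³), 43 ft³ left
storage unit 3: place B6 (19 ft³), 24 ft³ left
storage unit 3: place B7 (15 ft³), 9 ft³ left
storage unit 4: place B8 (67 ft³), 33 ft³ left
storage unit 5: place B9 (56 ft³), 44 ft³ left
Final storage units: [56,8,24] [63] [57,19,15] [67] [56].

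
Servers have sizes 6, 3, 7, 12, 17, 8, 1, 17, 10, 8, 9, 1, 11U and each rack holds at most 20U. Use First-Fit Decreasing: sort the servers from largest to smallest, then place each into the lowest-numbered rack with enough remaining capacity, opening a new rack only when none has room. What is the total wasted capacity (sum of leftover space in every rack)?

10

Sorted descending: 17, 17, 12, 11, 10, 9, 8, 8, 7, 6, 3, 1, 1.
Put 17U in rack 1; 3U remain.
Put 17U in rack 2; 3U remain.
Put 12U in rack 3; 8U remain.
Put 11U in rack 4; 9U remain.
Put 10U in rack 5; 10U remain.
Put 9U in rack 4; 0U remain.
Put 8U in rack 3; 0U remain.
Put 8U in rack 5; 2U remain.
Put 7U in rack 6; 13U remain.
Put 6U in rack 6; 7U remain.
Put 3U in rack 1; 0U remain.
Put 1U in rack 2; 2U remain.
Put 1U in rack 2; 1U remain.
6 racks × 20U = 120U; used 110U; unused 10U.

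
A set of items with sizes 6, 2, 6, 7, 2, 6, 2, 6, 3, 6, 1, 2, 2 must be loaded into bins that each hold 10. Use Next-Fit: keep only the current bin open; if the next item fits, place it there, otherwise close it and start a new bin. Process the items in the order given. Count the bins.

bin 1: place 6, 4 left
bin 1: place 2, 2 left
bin 2: place 6, 4 left
bin 3: place 7, 3 left
bin 3: place 2, 1 left
bin 4: place 6, 4 left
bin 4: place 2, 2 left
bin 5: place 6, 4 left
bin 5: place 3, 1 left
bin 6: place 6, 4 left
bin 6: place 1, 3 left
bin 6: place 2, 1 left
bin 7: place 2, 8 left
Final bins: [6,2] [6] [7,2] [6,2] [6,3] [6,1,2] [2].

7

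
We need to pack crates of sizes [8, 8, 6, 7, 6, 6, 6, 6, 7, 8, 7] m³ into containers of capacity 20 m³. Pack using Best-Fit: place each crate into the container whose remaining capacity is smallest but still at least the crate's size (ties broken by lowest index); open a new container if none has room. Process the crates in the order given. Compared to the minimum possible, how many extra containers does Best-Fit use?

1

Best-Fit: [8,8] [6,7,6] [6,6,6] [7,8] [7] → 5 containers.
Total size 75 m³; any packing needs at least ⌈75/20⌉ = 4 containers.
An optimal packing achieves that bound: [8,8] [8,6,6] [7,7,6] [7,6,6] → 4 containers.
Excess: 5 − 4 = 1.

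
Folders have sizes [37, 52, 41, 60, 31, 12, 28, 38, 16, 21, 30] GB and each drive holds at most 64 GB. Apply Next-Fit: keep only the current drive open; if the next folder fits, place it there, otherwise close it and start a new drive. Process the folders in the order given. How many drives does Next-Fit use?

Put 37 GB in drive 1; 27 GB remain.
Put 52 GB in drive 2; 12 GB remain.
Put 41 GB in drive 3; 23 GB remain.
Put 60 GB in drive 4; 4 GB remain.
Put 31 GB in drive 5; 33 GB remain.
Put 12 GB in drive 5; 21 GB remain.
Put 28 GB in drive 6; 36 GB remain.
Put 38 GB in drive 7; 26 GB remain.
Put 16 GB in drive 7; 10 GB remain.
Put 21 GB in drive 8; 43 GB remain.
Put 30 GB in drive 8; 13 GB remain.

8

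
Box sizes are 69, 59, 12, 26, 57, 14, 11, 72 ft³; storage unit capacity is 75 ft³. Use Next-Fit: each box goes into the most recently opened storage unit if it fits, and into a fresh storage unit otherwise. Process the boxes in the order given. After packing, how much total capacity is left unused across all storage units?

storage unit 1: place 69 ft³, 6 ft³ left
storage unit 2: place 59 ft³, 16 ft³ left
storage unit 2: place 12 ft³, 4 ft³ left
storage unit 3: place 26 ft³, 49 ft³ left
storage unit 4: place 57 ft³, 18 ft³ left
storage unit 4: place 14 ft³, 4 ft³ left
storage unit 5: place 11 ft³, 64 ft³ left
storage unit 6: place 72 ft³, 3 ft³ left
6 storage units × 75 ft³ = 450 ft³; used 320 ft³; unused 130 ft³.

130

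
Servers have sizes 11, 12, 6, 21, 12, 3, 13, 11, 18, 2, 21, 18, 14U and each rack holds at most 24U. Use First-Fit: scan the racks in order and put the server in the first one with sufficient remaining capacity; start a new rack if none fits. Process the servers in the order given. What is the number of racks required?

Put 11U in rack 1; 13U remain.
Put 12U in rack 1; 1U remain.
Put 6U in rack 2; 18U remain.
Put 21U in rack 3; 3U remain.
Put 12U in rack 2; 6U remain.
Put 3U in rack 2; 3U remain.
Put 13U in rack 4; 11U remain.
Put 11U in rack 4; 0U remain.
Put 18U in rack 5; 6U remain.
Put 2U in rack 2; 1U remain.
Put 21U in rack 6; 3U remain.
Put 18U in rack 7; 6U remain.
Put 14U in rack 8; 10U remain.

8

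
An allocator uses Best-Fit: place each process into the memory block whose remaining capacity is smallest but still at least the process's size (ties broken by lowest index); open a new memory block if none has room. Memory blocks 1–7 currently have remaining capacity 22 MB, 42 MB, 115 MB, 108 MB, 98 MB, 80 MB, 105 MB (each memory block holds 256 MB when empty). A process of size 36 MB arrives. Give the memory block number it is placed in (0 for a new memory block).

Memory blocks with room: memory block 2 (42 MB), memory block 3 (115 MB), memory block 4 (108 MB), memory block 5 (98 MB), memory block 6 (80 MB), memory block 7 (105 MB).
Tightest fit is memory block 2 with 42 MB free.

2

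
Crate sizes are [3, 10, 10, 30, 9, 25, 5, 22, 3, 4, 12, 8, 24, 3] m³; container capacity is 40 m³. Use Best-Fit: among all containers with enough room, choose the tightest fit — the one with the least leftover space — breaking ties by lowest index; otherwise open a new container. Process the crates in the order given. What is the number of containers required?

5

Put 3 m³ in container 1; 37 m³ remain.
Put 10 m³ in container 1; 27 m³ remain.
Put 10 m³ in container 1; 17 m³ remain.
Put 30 m³ in container 2; 10 m³ remain.
Put 9 m³ in container 2; 1 m³ remain.
Put 25 m³ in container 3; 15 m³ remain.
Put 5 m³ in container 3; 10 m³ remain.
Put 22 m³ in container 4; 18 m³ remain.
Put 3 m³ in container 3; 7 m³ remain.
Put 4 m³ in container 3; 3 m³ remain.
Put 12 m³ in container 1; 5 m³ remain.
Put 8 m³ in container 4; 10 m³ remain.
Put 24 m³ in container 5; 16 m³ remain.
Put 3 m³ in container 3; 0 m³ remain.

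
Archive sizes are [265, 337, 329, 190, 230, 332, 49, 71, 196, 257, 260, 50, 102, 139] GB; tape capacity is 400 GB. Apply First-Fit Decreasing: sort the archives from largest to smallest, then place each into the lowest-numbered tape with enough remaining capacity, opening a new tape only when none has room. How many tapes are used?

8

Sorted descending: 337, 332, 329, 265, 260, 257, 230, 196, 190, 139, 102, 71, 50, 49.
tape 1: place 337 GB, 63 GB left
tape 2: place 332 GB, 68 GB left
tape 3: place 329 GB, 71 GB left
tape 4: place 265 GB, 135 GB left
tape 5: place 260 GB, 140 GB left
tape 6: place 257 GB, 143 GB left
tape 7: place 230 GB, 170 GB left
tape 8: place 196 GB, 204 GB left
tape 8: place 190 GB, 14 GB left
tape 5: place 139 GB, 1 GB left
tape 4: place 102 GB, 33 GB left
tape 3: place 71 GB, 0 GB left
tape 1: place 50 GB, 13 GB left
tape 2: place 49 GB, 19 GB left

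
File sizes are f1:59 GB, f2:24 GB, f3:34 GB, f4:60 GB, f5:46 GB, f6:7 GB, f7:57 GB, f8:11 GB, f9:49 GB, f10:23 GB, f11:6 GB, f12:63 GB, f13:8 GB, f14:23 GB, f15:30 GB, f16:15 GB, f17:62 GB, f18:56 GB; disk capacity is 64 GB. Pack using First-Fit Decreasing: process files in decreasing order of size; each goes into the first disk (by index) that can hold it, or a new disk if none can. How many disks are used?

Sorted descending: 63, 62, 60, 59, 57, 56, 49, 46, 34, 30, 24, 23, 23, 15, 11, 8, 7, 6.
63 GB → disk 1 (remaining 1 GB)
62 GB → disk 2 (remaining 2 GB)
60 GB → disk 3 (remaining 4 GB)
59 GB → disk 4 (remaining 5 GB)
57 GB → disk 5 (remaining 7 GB)
56 GB → disk 6 (remaining 8 GB)
49 GB → disk 7 (remaining 15 GB)
46 GB → disk 8 (remaining 18 GB)
34 GB → disk 9 (remaining 30 GB)
30 GB → disk 9 (remaining 0 GB)
24 GB → disk 10 (remaining 40 GB)
23 GB → disk 10 (remaining 17 GB)
23 GB → disk 11 (remaining 41 GB)
15 GB → disk 7 (remaining 0 GB)
11 GB → disk 8 (remaining 7 GB)
8 GB → disk 6 (remaining 0 GB)
7 GB → disk 5 (remaining 0 GB)
6 GB → disk 8 (remaining 1 GB)

11 disks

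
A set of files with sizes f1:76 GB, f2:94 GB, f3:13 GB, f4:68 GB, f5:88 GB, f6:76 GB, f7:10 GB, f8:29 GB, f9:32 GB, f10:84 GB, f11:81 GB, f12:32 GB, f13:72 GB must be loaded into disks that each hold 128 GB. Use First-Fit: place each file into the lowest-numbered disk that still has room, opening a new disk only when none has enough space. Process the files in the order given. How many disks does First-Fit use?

8

disk 1: place f1 (76 GB), 52 GB left
disk 2: place f2 (94 GB), 34 GB left
disk 1: place f3 (13 GB), 39 GB left
disk 3: place f4 (68 GB), 60 GB left
disk 4: place f5 (88 GB), 40 GB left
disk 5: place f6 (76 GB), 52 GB left
disk 1: place f7 (10 GB), 29 GB left
disk 1: place f8 (29 GB), 0 GB left
disk 2: place f9 (32 GB), 2 GB left
disk 6: place f10 (84 GB), 44 GB left
disk 7: place f11 (81 GB), 47 GB left
disk 3: place f12 (32 GB), 28 GB left
disk 8: place f13 (72 GB), 56 GB left
Final disks: [76,13,10,29] [94,32] [68,32] [88] [76] [84] [81] [72].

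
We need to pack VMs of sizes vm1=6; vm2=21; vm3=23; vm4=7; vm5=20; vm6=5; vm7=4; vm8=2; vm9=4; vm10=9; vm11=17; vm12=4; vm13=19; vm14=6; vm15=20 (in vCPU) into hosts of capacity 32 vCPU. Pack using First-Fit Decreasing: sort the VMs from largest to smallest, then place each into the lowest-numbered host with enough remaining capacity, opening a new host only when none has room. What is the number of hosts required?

6 hosts

Sorted descending: 23, 21, 20, 20, 19, 17, 9, 7, 6, 6, 5, 4, 4, 4, 2.
Put 23 vCPU in host 1; 9 vCPU remain.
Put 21 vCPU in host 2; 11 vCPU remain.
Put 20 vCPU in host 3; 12 vCPU remain.
Put 20 vCPU in host 4; 12 vCPU remain.
Put 19 vCPU in host 5; 13 vCPU remain.
Put 17 vCPU in host 6; 15 vCPU remain.
Put 9 vCPU in host 1; 0 vCPU remain.
Put 7 vCPU in host 2; 4 vCPU remain.
Put 6 vCPU in host 3; 6 vCPU remain.
Put 6 vCPU in host 3; 0 vCPU remain.
Put 5 vCPU in host 4; 7 vCPU remain.
Put 4 vCPU in host 2; 0 vCPU remain.
Put 4 vCPU in host 4; 3 vCPU remain.
Put 4 vCPU in host 5; 9 vCPU remain.
Put 2 vCPU in host 4; 1 vCPU remain.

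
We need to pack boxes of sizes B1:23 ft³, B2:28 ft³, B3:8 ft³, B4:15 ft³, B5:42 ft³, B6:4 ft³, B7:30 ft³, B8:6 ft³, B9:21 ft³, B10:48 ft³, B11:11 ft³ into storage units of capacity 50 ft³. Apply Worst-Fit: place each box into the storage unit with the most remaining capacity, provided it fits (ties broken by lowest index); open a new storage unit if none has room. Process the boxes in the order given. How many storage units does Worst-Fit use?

6

storage unit 1: place B1 (23 ft³), 27 ft³ left
storage unit 2: place B2 (28 ft³), 22 ft³ left
storage unit 1: place B3 (8 ft³), 19 ft³ left
storage unit 2: place B4 (15 ft³), 7 ft³ left
storage unit 3: place B5 (42 ft³), 8 ft³ left
storage unit 1: place B6 (4 ft³), 15 ft³ left
storage unit 4: place B7 (30 ft³), 20 ft³ left
storage unit 4: place B8 (6 ft³), 14 ft³ left
storage unit 5: place B9 (21 ft³), 29 ft³ left
storage unit 6: place B10 (48 ft³), 2 ft³ left
storage unit 5: place B11 (11 ft³), 18 ft³ left
Final storage units: [23,8,4] [28,15] [42] [30,6] [21,11] [48].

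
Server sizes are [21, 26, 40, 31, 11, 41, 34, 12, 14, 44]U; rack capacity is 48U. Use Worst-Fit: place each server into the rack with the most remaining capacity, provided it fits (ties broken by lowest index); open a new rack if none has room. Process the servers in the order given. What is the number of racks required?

7

21U → rack 1 (remaining 27U)
26U → rack 1 (remaining 1U)
40U → rack 2 (remaining 8U)
31U → rack 3 (remaining 17U)
11U → rack 3 (remaining 6U)
41U → rack 4 (remaining 7U)
34U → rack 5 (remaining 14U)
12U → rack 5 (remaining 2U)
14U → rack 6 (remaining 34U)
44U → rack 7 (remaining 4U)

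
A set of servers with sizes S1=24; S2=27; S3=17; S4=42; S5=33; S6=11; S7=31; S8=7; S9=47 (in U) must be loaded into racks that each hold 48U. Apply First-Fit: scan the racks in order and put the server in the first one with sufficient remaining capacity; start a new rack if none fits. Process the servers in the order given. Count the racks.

Put S1 (24U) in rack 1; 24U remain.
Put S2 (27U) in rack 2; 21U remain.
Put S3 (17U) in rack 1; 7U remain.
Put S4 (42U) in rack 3; 6U remain.
Put S5 (33U) in rack 4; 15U remain.
Put S6 (11U) in rack 2; 10U remain.
Put S7 (31U) in rack 5; 17U remain.
Put S8 (7U) in rack 1; 0U remain.
Put S9 (47U) in rack 6; 1U remain.

6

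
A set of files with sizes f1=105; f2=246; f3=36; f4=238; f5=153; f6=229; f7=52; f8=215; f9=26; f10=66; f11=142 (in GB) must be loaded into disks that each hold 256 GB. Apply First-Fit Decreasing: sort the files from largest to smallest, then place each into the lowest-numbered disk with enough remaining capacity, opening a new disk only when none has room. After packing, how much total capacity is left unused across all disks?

Sorted descending: 246, 238, 229, 215, 153, 142, 105, 66, 52, 36, 26.
disk 1: place 246 GB, 10 GB left
disk 2: place 238 GB, 18 GB left
disk 3: place 229 GB, 27 GB left
disk 4: place 215 GB, 41 GB left
disk 5: place 153 GB, 103 GB left
disk 6: place 142 GB, 114 GB left
disk 6: place 105 GB, 9 GB left
disk 5: place 66 GB, 37 GB left
disk 7: place 52 GB, 204 GB left
disk 4: place 36 GB, 5 GB left
disk 3: place 26 GB, 1 GB left
7 disks × 256 GB = 1792 GB; used 1508 GB; unused 284 GB.

284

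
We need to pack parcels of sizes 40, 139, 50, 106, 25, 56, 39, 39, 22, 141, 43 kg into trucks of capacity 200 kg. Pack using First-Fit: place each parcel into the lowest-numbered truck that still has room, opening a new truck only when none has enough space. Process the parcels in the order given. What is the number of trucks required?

truck 1: place 40 kg, 160 kg left
truck 1: place 139 kg, 21 kg left
truck 2: place 50 kg, 150 kg left
truck 2: place 106 kg, 44 kg left
truck 2: place 25 kg, 19 kg left
truck 3: place 56 kg, 144 kg left
truck 3: place 39 kg, 105 kg left
truck 3: place 39 kg, 66 kg left
truck 3: place 22 kg, 44 kg left
truck 4: place 141 kg, 59 kg left
truck 3: place 43 kg, 1 kg left
Final trucks: [40,139] [50,106,25] [56,39,39,22,43] [141].

4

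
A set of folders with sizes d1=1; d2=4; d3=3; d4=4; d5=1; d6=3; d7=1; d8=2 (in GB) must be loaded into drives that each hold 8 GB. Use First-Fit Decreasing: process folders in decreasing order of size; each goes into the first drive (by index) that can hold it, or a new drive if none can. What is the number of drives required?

Sorted descending: 4, 4, 3, 3, 2, 1, 1, 1.
drive 1: place 4 GB, 4 GB left
drive 1: place 4 GB, 0 GB left
drive 2: place 3 GB, 5 GB left
drive 2: place 3 GB, 2 GB left
drive 2: place 2 GB, 0 GB left
drive 3: place 1 GB, 7 GB left
drive 3: place 1 GB, 6 GB left
drive 3: place 1 GB, 5 GB left
Final drives: [4,4] [3,3,2] [1,1,1].

3 drives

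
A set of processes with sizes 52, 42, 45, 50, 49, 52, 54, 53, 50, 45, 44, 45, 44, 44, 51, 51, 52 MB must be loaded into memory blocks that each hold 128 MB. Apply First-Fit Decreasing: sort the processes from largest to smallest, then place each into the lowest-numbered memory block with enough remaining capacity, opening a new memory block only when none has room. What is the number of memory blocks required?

Sorted descending: 54, 53, 52, 52, 52, 51, 51, 50, 50, 49, 45, 45, 45, 44, 44, 44, 42.
Put 54 MB in memory block 1; 74 MB remain.
Put 53 MB in memory block 1; 21 MB remain.
Put 52 MB in memory block 2; 76 MB remain.
Put 52 MB in memory block 2; 24 MB remain.
Put 52 MB in memory block 3; 76 MB remain.
Put 51 MB in memory block 3; 25 MB remain.
Put 51 MB in memory block 4; 77 MB remain.
Put 50 MB in memory block 4; 27 MB remain.
Put 50 MB in memory block 5; 78 MB remain.
Put 49 MB in memory block 5; 29 MB remain.
Put 45 MB in memory block 6; 83 MB remain.
Put 45 MB in memory block 6; 38 MB remain.
Put 45 MB in memory block 7; 83 MB remain.
Put 44 MB in memory block 7; 39 MB remain.
Put 44 MB in memory block 8; 84 MB remain.
Put 44 MB in memory block 8; 40 MB remain.
Put 42 MB in memory block 9; 86 MB remain.

9 memory blocks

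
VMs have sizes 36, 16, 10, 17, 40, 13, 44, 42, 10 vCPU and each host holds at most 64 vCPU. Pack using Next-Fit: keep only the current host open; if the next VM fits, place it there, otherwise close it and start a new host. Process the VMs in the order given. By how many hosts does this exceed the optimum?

Next-Fit: [36,16,10] [17,40] [13,44] [42,10] → 4 hosts.
Total size 228 vCPU; any packing needs at least ⌈228/64⌉ = 4 hosts.
So 4 is already optimal.

0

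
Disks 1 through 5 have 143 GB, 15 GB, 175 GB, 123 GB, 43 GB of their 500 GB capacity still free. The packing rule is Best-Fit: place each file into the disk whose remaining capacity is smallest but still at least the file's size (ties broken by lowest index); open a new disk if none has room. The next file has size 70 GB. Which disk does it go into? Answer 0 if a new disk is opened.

4

Disks with room: disk 1 (143 GB), disk 3 (175 GB), disk 4 (123 GB).
Tightest fit is disk 4 with 123 GB free.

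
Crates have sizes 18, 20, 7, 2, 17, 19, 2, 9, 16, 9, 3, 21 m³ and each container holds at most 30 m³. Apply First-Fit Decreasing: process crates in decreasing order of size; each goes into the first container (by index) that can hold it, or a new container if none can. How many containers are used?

6 containers

Sorted descending: 21, 20, 19, 18, 17, 16, 9, 9, 7, 3, 2, 2.
21 m³ → container 1 (remaining 9 m³)
20 m³ → container 2 (remaining 10 m³)
19 m³ → container 3 (remaining 11 m³)
18 m³ → container 4 (remaining 12 m³)
17 m³ → container 5 (remaining 13 m³)
16 m³ → container 6 (remaining 14 m³)
9 m³ → container 1 (remaining 0 m³)
9 m³ → container 2 (remaining 1 m³)
7 m³ → container 3 (remaining 4 m³)
3 m³ → container 3 (remaining 1 m³)
2 m³ → container 4 (remaining 10 m³)
2 m³ → container 4 (remaining 8 m³)
Final containers: [21,9] [20,9] [19,7,3] [18,2,2] [17] [16].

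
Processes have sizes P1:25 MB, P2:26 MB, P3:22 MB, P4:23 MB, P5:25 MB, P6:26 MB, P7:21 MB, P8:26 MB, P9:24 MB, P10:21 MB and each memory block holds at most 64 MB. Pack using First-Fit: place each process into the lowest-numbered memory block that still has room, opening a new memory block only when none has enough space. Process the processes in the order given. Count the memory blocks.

P1 (25 MB) → memory block 1 (remaining 39 MB)
P2 (26 MB) → memory block 1 (remaining 13 MB)
P3 (22 MB) → memory block 2 (remaining 42 MB)
P4 (23 MB) → memory block 2 (remaining 19 MB)
P5 (25 MB) → memory block 3 (remaining 39 MB)
P6 (26 MB) → memory block 3 (remaining 13 MB)
P7 (21 MB) → memory block 4 (remaining 43 MB)
P8 (26 MB) → memory block 4 (remaining 17 MB)
P9 (24 MB) → memory block 5 (remaining 40 MB)
P10 (21 MB) → memory block 5 (remaining 19 MB)

5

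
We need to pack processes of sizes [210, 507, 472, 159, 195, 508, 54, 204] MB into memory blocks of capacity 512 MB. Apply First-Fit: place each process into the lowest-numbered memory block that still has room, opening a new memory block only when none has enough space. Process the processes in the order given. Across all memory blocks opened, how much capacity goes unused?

251

memory block 1: place 210 MB, 302 MB left
memory block 2: place 507 MB, 5 MB left
memory block 3: place 472 MB, 40 MB left
memory block 1: place 159 MB, 143 MB left
memory block 4: place 195 MB, 317 MB left
memory block 5: place 508 MB, 4 MB left
memory block 1: place 54 MB, 89 MB left
memory block 4: place 204 MB, 113 MB left
5 memory blocks × 512 MB = 2560 MB; used 2309 MB; unused 251 MB.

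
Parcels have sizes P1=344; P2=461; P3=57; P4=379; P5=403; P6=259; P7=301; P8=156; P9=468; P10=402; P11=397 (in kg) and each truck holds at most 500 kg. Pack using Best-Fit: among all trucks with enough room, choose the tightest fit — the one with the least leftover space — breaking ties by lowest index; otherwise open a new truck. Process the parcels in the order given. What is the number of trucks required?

9

Put P1 (344 kg) in truck 1; 156 kg remain.
Put P2 (461 kg) in truck 2; 39 kg remain.
Put P3 (57 kg) in truck 1; 99 kg remain.
Put P4 (379 kg) in truck 3; 121 kg remain.
Put P5 (403 kg) in truck 4; 97 kg remain.
Put P6 (259 kg) in truck 5; 241 kg remain.
Put P7 (301 kg) in truck 6; 199 kg remain.
Put P8 (156 kg) in truck 6; 43 kg remain.
Put P9 (468 kg) in truck 7; 32 kg remain.
Put P10 (402 kg) in truck 8; 98 kg remain.
Put P11 (397 kg) in truck 9; 103 kg remain.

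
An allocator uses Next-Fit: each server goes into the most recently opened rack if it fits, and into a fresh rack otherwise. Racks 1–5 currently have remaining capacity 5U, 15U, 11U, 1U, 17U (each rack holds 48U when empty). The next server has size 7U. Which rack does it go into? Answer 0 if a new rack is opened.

Next-Fit only looks at rack 5, which has 17U free.
7U fits there.

5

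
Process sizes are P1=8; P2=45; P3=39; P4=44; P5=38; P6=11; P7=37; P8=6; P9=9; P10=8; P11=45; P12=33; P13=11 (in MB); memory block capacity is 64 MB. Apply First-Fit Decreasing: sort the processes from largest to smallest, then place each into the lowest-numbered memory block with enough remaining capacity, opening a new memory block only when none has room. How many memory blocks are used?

7 memory blocks

Sorted descending: 45, 45, 44, 39, 38, 37, 33, 11, 11, 9, 8, 8, 6.
45 MB → memory block 1 (remaining 19 MB)
45 MB → memory block 2 (remaining 19 MB)
44 MB → memory block 3 (remaining 20 MB)
39 MB → memory block 4 (remaining 25 MB)
38 MB → memory block 5 (remaining 26 MB)
37 MB → memory block 6 (remaining 27 MB)
33 MB → memory block 7 (remaining 31 MB)
11 MB → memory block 1 (remaining 8 MB)
11 MB → memory block 2 (remaining 8 MB)
9 MB → memory block 3 (remaining 11 MB)
8 MB → memory block 1 (remaining 0 MB)
8 MB → memory block 2 (remaining 0 MB)
6 MB → memory block 3 (remaining 5 MB)
Final memory blocks: [45,11,8] [45,11,8] [44,9,6] [39] [38] [37] [33].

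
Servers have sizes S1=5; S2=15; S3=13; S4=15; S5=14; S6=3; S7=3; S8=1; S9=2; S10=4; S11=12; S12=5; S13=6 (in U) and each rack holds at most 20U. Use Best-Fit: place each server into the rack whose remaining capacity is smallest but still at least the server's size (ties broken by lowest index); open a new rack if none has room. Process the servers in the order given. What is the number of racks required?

6

Put S1 (5U) in rack 1; 15U remain.
Put S2 (15U) in rack 1; 0U remain.
Put S3 (13U) in rack 2; 7U remain.
Put S4 (15U) in rack 3; 5U remain.
Put S5 (14U) in rack 4; 6U remain.
Put S6 (3U) in rack 3; 2U remain.
Put S7 (3U) in rack 4; 3U remain.
Put S8 (1U) in rack 3; 1U remain.
Put S9 (2U) in rack 4; 1U remain.
Put S10 (4U) in rack 2; 3U remain.
Put S11 (12U) in rack 5; 8U remain.
Put S12 (5U) in rack 5; 3U remain.
Put S13 (6U) in rack 6; 14U remain.
Final racks: [5,15] [13,4] [15,3,1] [14,3,2] [12,5] [6].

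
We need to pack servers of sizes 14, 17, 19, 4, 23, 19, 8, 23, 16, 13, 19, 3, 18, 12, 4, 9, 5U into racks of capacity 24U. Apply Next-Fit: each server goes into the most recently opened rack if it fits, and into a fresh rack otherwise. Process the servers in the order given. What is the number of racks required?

13

rack 1: place 14U, 10U left
rack 2: place 17U, 7U left
rack 3: place 19U, 5U left
rack 3: place 4U, 1U left
rack 4: place 23U, 1U left
rack 5: place 19U, 5U left
rack 6: place 8U, 16U left
rack 7: place 23U, 1U left
rack 8: place 16U, 8U left
rack 9: place 13U, 11U left
rack 10: place 19U, 5U left
rack 10: place 3U, 2U left
rack 11: place 18U, 6U left
rack 12: place 12U, 12U left
rack 12: place 4U, 8U left
rack 13: place 9U, 15U left
rack 13: place 5U, 10U left
Final racks: [14] [17] [19,4] [23] [19] [8] [23] [16] [13] [19,3] [18] [12,4] [9,5].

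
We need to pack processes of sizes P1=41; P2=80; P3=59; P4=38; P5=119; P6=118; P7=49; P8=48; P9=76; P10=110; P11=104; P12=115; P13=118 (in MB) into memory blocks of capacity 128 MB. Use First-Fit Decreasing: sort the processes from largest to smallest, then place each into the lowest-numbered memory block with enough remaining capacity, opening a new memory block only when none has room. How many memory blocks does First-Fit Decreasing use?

10

Sorted descending: 119, 118, 118, 115, 110, 104, 80, 76, 59, 49, 48, 41, 38.
memory block 1: place 119 MB, 9 MB left
memory block 2: place 118 MB, 10 MB left
memory block 3: place 118 MB, 10 MB left
memory block 4: place 115 MB, 13 MB left
memory block 5: place 110 MB, 18 MB left
memory block 6: place 104 MB, 24 MB left
memory block 7: place 80 MB, 48 MB left
memory block 8: place 76 MB, 52 MB left
memory block 9: place 59 MB, 69 MB left
memory block 8: place 49 MB, 3 MB left
memory block 7: place 48 MB, 0 MB left
memory block 9: place 41 MB, 28 MB left
memory block 10: place 38 MB, 90 MB left
Final memory blocks: [119] [118] [118] [115] [110] [104] [80,48] [76,49] [59,41] [38].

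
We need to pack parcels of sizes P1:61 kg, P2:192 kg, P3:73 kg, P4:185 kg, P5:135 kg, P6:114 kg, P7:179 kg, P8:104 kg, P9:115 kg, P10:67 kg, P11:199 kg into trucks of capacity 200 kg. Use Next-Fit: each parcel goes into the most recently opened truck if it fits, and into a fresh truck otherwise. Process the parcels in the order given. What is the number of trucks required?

10 trucks

P1 (61 kg) → truck 1 (remaining 139 kg)
P2 (192 kg) → truck 2 (remaining 8 kg)
P3 (73 kg) → truck 3 (remaining 127 kg)
P4 (185 kg) → truck 4 (remaining 15 kg)
P5 (135 kg) → truck 5 (remaining 65 kg)
P6 (114 kg) → truck 6 (remaining 86 kg)
P7 (179 kg) → truck 7 (remaining 21 kg)
P8 (104 kg) → truck 8 (remaining 96 kg)
P9 (115 kg) → truck 9 (remaining 85 kg)
P10 (67 kg) → truck 9 (remaining 18 kg)
P11 (199 kg) → truck 10 (remaining 1 kg)
Final trucks: [61] [192] [73] [185] [135] [114] [179] [104] [115,67] [199].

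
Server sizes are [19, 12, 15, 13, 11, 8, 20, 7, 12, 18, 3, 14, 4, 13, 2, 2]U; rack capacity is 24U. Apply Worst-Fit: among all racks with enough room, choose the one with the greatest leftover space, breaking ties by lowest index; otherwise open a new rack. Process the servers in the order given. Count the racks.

Put 19U in rack 1; 5U remain.
Put 12U in rack 2; 12U remain.
Put 15U in rack 3; 9U remain.
Put 13U in rack 4; 11U remain.
Put 11U in rack 2; 1U remain.
Put 8U in rack 4; 3U remain.
Put 20U in rack 5; 4U remain.
Put 7U in rack 3; 2U remain.
Put 12U in rack 6; 12U remain.
Put 18U in rack 7; 6U remain.
Put 3U in rack 6; 9U remain.
Put 14U in rack 8; 10U remain.
Put 4U in rack 8; 6U remain.
Put 13U in rack 9; 11U remain.
Put 2U in rack 9; 9U remain.
Put 2U in rack 6; 7U remain.
Final racks: [19] [12,11] [15,7] [13,8] [20] [12,3,2] [18] [14,4] [13,2].

9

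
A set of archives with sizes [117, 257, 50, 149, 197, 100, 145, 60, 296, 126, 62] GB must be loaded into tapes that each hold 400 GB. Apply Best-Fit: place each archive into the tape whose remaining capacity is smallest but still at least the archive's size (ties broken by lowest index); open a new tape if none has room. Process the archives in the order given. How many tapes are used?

5

tape 1: place 117 GB, 283 GB left
tape 1: place 257 GB, 26 GB left
tape 2: place 50 GB, 350 GB left
tape 2: place 149 GB, 201 GB left
tape 2: place 197 GB, 4 GB left
tape 3: place 100 GB, 300 GB left
tape 3: place 145 GB, 155 GB left
tape 3: place 60 GB, 95 GB left
tape 4: place 296 GB, 104 GB left
tape 5: place 126 GB, 274 GB left
tape 3: place 62 GB, 33 GB left
Final tapes: [117,257] [50,149,197] [100,145,60,62] [296] [126].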